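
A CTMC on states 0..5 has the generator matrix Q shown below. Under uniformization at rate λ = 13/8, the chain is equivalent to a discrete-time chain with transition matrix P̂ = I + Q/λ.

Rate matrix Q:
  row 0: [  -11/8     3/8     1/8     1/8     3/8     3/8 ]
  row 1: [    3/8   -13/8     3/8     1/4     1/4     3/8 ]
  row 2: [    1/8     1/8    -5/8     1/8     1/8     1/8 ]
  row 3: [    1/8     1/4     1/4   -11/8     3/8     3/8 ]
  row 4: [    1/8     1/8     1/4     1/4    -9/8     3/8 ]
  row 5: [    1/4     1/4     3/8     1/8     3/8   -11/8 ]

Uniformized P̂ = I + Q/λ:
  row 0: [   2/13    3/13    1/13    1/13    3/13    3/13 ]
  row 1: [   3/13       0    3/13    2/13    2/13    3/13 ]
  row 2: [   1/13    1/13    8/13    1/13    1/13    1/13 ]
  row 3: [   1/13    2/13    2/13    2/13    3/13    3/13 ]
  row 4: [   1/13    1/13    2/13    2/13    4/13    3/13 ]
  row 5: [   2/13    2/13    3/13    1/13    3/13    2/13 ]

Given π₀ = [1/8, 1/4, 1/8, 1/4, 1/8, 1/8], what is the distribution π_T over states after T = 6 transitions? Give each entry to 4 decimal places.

π = [0.1156, 0.1079, 0.3076, 0.1082, 0.1901, 0.1705]

t=0: π = [0.1250, 0.2500, 0.1250, 0.2500, 0.1250, 0.1250]
t=1: π = [0.1346, 0.1058, 0.2308, 0.1250, 0.2019, 0.2019]
t=2: π = [0.1191, 0.1146, 0.2737, 0.1102, 0.2027, 0.1797]
t=3: π = [0.1175, 0.1087, 0.2936, 0.1098, 0.1954, 0.1748]
t=4: π = [0.1161, 0.1085, 0.3021, 0.1088, 0.1923, 0.1721]
t=5: π = [0.1158, 0.1081, 0.3060, 0.1084, 0.1907, 0.1710]
t=6: π = [0.1156, 0.1079, 0.3076, 0.1082, 0.1901, 0.1705]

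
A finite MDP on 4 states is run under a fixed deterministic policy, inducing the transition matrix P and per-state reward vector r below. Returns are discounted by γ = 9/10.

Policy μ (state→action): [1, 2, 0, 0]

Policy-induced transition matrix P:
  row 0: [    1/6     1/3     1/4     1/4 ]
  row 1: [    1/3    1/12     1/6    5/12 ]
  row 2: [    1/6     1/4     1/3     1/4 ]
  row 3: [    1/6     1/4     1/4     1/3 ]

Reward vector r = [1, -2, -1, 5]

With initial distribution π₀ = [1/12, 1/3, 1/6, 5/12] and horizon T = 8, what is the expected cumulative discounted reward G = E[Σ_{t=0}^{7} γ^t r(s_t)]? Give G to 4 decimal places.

t=0: π = [0.0833, 0.3333, 0.1667, 0.4167], E[r] = 1.3333, γ^t·E[r] = 1.333333, running G = 1.333333
t=1: π = [0.2222, 0.2014, 0.2361, 0.3403], E[r] = 1.2847, γ^t·E[r] = 1.156250, running G = 2.489583
t=2: π = [0.2002, 0.2350, 0.2529, 0.3119], E[r] = 1.0370, γ^t·E[r] = 0.840000, running G = 3.329583
t=3: π = [0.2058, 0.2275, 0.2515, 0.3152], E[r] = 1.0750, γ^t·E[r] = 0.783703, running G = 4.113286
t=4: π = [0.2046, 0.2292, 0.2520, 0.3142], E[r] = 1.0650, γ^t·E[r] = 0.698778, running G = 4.812064
t=5: π = [0.2049, 0.2288, 0.2519, 0.3144], E[r] = 1.0672, γ^t·E[r] = 0.630184, running G = 5.442249
t=6: π = [0.2048, 0.2289, 0.2519, 0.3143], E[r] = 1.0667, γ^t·E[r] = 0.566899, running G = 6.009147
t=7: π = [0.2048, 0.2289, 0.2519, 0.3144], E[r] = 1.0668, γ^t·E[r] = 0.510263, running G = 6.519411

G = 6.5194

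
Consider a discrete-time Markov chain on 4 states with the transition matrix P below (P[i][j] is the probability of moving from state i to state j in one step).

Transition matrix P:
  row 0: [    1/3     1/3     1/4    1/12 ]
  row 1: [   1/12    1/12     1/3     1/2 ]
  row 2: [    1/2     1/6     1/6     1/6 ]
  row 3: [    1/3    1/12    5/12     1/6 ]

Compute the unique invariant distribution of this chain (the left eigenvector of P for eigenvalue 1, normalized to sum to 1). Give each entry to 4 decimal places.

π = [0.3321, 0.1894, 0.2764, 0.2021]

Balance equations π_j = Σ_i π_i·P[i][j]:
  π_0 = 1/3·π_0 + 1/12·π_1 + 1/2·π_2 + 1/3·π_3
  π_1 = 1/3·π_0 + 1/12·π_1 + 1/6·π_2 + 1/12·π_3
  π_2 = 1/4·π_0 + 1/3·π_1 + 1/6·π_2 + 5/12·π_3
  normalize: π_0 + π_1 + π_2 + π_3 = 1
Solving the linear system gives exactly π = [782/2355, 446/2355, 217/785, 476/2355].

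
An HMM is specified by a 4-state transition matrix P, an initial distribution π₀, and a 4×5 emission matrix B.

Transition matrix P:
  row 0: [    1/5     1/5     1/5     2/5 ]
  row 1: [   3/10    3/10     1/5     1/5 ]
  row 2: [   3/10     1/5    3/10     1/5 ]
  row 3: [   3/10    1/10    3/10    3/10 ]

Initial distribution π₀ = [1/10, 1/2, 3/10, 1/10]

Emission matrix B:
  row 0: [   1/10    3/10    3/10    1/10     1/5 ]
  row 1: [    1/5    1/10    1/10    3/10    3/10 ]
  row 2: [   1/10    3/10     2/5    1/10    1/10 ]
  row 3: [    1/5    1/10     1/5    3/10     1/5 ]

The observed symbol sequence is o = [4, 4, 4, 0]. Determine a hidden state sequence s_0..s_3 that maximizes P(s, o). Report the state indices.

t=0: δ = [2.000e-02, 1.500e-01, 3.000e-02, 2.000e-02]  (obs o_0=4)
t=1: δ = [9.000e-03, 1.350e-02, 3.000e-03, 6.000e-03]  ψ = [1, 1, 1, 1]  (obs o_1=4)
t=2: δ = [8.100e-04, 1.215e-03, 2.700e-04, 7.200e-04]  ψ = [1, 1, 1, 0]  (obs o_2=4)
t=3: δ = [3.645e-05, 7.290e-05, 2.430e-05, 6.480e-05]  ψ = [1, 1, 1, 0]  (obs o_3=0)
backtrack: best end state = 1; path = [1, 1, 1, 1]

path = [1, 1, 1, 1]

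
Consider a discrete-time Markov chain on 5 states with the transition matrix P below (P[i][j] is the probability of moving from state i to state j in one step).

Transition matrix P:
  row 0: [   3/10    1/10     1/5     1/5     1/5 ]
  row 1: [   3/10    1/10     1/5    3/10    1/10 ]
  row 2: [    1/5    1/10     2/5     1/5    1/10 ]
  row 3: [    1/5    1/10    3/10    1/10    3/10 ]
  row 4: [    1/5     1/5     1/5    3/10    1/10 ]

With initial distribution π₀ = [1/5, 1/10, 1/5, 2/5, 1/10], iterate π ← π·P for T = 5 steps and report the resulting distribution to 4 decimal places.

π = [0.2352, 0.1165, 0.2759, 0.2074, 0.1650]

t=0: π = [0.2000, 0.1000, 0.2000, 0.4000, 0.1000]
t=1: π = [0.2300, 0.1100, 0.2800, 0.1800, 0.2000]
t=2: π = [0.2340, 0.1200, 0.2740, 0.2130, 0.1590]
t=3: π = [0.2354, 0.1159, 0.2761, 0.2066, 0.1660]
t=4: π = [0.2351, 0.1166, 0.2759, 0.2075, 0.1649]
t=5: π = [0.2352, 0.1165, 0.2759, 0.2074, 0.1650]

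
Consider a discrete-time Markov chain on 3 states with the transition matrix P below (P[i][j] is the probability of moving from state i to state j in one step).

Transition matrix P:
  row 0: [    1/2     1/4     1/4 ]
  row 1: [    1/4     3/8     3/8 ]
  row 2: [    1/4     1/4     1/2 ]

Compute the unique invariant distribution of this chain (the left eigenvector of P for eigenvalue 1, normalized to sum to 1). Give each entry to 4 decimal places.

π = [0.3333, 0.2857, 0.3810]

Balance equations π_j = Σ_i π_i·P[i][j]:
  π_0 = 1/2·π_0 + 1/4·π_1 + 1/4·π_2
  π_1 = 1/4·π_0 + 3/8·π_1 + 1/4·π_2
  normalize: π_0 + π_1 + π_2 = 1
Solving the linear system gives exactly π = [1/3, 2/7, 8/21].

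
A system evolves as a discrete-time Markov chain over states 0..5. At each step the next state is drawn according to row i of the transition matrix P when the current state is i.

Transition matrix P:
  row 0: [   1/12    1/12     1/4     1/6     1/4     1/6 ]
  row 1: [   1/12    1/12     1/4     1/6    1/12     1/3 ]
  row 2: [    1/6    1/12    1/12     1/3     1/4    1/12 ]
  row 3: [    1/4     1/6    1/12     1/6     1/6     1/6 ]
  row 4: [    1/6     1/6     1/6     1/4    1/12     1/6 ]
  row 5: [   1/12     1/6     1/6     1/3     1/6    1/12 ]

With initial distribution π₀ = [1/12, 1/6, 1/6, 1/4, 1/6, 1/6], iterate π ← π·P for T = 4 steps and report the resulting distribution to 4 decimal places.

π = [0.1494, 0.1303, 0.1574, 0.2338, 0.1674, 0.1618]

t=0: π = [0.0833, 0.1667, 0.1667, 0.2500, 0.1667, 0.1667]
t=1: π = [0.1528, 0.1319, 0.1528, 0.2361, 0.1597, 0.1667]
t=2: π = [0.1487, 0.1302, 0.1580, 0.2332, 0.1678, 0.1620]
t=3: π = [0.1494, 0.1303, 0.1573, 0.2340, 0.1674, 0.1617]
t=4: π = [0.1494, 0.1303, 0.1574, 0.2338, 0.1674, 0.1618]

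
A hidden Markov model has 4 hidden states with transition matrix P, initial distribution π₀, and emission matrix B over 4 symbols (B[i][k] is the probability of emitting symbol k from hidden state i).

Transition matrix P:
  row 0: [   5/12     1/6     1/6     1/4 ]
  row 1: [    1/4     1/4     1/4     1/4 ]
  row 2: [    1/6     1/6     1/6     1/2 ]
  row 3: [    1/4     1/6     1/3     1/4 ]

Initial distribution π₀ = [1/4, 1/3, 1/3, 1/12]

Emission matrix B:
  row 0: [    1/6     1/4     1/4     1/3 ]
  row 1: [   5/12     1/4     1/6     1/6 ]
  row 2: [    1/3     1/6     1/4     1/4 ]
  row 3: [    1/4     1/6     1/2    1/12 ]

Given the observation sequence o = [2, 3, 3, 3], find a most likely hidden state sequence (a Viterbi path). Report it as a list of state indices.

path = [0, 0, 0, 0]

t=0: δ = [6.250e-02, 5.556e-02, 8.333e-02, 4.167e-02]  (obs o_0=2)
t=1: δ = [8.681e-03, 2.315e-03, 3.472e-03, 3.472e-03]  ψ = [0, 1, 1, 2]  (obs o_1=3)
t=2: δ = [1.206e-03, 2.411e-04, 3.617e-04, 1.808e-04]  ψ = [0, 0, 0, 0]  (obs o_2=3)
t=3: δ = [1.674e-04, 3.349e-05, 5.023e-05, 2.512e-05]  ψ = [0, 0, 0, 0]  (obs o_3=3)
backtrack: best end state = 0; path = [0, 0, 0, 0]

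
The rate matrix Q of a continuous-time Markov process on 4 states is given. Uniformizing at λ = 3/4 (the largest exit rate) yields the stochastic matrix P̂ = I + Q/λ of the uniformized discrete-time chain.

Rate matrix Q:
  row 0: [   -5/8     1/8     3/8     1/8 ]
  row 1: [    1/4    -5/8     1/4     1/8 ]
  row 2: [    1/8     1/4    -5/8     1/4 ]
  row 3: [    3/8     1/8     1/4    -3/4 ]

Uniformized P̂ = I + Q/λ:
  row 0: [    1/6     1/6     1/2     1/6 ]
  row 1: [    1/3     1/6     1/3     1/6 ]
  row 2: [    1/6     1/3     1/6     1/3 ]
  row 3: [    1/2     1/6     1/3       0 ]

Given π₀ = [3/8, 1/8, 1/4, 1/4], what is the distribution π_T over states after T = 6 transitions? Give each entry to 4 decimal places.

t=0: π = [0.3750, 0.1250, 0.2500, 0.2500]
t=1: π = [0.2708, 0.2083, 0.3542, 0.1667]
t=2: π = [0.2569, 0.2257, 0.3194, 0.1979]
t=3: π = [0.2703, 0.2199, 0.3229, 0.1869]
t=4: π = [0.2656, 0.2205, 0.3246, 0.1893]
t=5: π = [0.2665, 0.2208, 0.3235, 0.1892]
t=6: π = [0.2665, 0.2206, 0.3238, 0.1891]

π = [0.2665, 0.2206, 0.3238, 0.1891]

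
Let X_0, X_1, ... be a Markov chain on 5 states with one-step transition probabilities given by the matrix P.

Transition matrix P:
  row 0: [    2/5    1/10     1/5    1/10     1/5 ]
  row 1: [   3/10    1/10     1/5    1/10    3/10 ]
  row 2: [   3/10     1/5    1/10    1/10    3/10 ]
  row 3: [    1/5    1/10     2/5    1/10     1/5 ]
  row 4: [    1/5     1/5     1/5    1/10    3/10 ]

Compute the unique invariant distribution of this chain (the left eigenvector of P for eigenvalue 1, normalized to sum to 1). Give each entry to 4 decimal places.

π = [0.2933, 0.1461, 0.2000, 0.1000, 0.2607]

Balance equations π_j = Σ_i π_i·P[i][j]:
  π_0 = 2/5·π_0 + 3/10·π_1 + 3/10·π_2 + 1/5·π_3 + 1/5·π_4
  π_1 = 1/10·π_0 + 1/10·π_1 + 1/5·π_2 + 1/10·π_3 + 1/5·π_4
  π_2 = 1/5·π_0 + 1/5·π_1 + 1/10·π_2 + 2/5·π_3 + 1/5·π_4
  π_3 = 1/10·π_0 + 1/10·π_1 + 1/10·π_2 + 1/10·π_3 + 1/10·π_4
  normalize: π_0 + π_1 + π_2 + π_3 + π_4 = 1
Solving the linear system gives exactly π = [261/890, 13/89, 1/5, 1/10, 116/445].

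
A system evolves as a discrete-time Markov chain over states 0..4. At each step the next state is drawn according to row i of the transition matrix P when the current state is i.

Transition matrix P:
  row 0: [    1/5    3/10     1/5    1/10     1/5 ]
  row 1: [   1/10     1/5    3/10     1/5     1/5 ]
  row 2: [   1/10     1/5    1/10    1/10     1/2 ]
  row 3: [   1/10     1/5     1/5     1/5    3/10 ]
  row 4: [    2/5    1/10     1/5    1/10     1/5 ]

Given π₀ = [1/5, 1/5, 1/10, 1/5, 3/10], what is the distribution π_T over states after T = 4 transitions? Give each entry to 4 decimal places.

t=0: π = [0.2000, 0.2000, 0.1000, 0.2000, 0.3000]
t=1: π = [0.2100, 0.1900, 0.2100, 0.1400, 0.2500]
t=2: π = [0.1960, 0.1960, 0.1980, 0.1330, 0.2770]
t=3: π = [0.2027, 0.1919, 0.1998, 0.1329, 0.2727]
t=4: π = [0.2021, 0.1930, 0.1992, 0.1325, 0.2732]

π = [0.2021, 0.1930, 0.1992, 0.1325, 0.2732]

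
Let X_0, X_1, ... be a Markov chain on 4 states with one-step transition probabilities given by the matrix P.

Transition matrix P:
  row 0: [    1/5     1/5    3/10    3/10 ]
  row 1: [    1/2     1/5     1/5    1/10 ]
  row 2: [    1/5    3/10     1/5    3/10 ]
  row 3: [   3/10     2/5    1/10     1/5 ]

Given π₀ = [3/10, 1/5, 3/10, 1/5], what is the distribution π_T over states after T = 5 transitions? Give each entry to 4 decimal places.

π = [0.3022, 0.2657, 0.2077, 0.2244]

t=0: π = [0.3000, 0.2000, 0.3000, 0.2000]
t=1: π = [0.2800, 0.2700, 0.2100, 0.2400]
t=2: π = [0.3050, 0.2690, 0.2040, 0.2220]
t=3: π = [0.3029, 0.2648, 0.2083, 0.2240]
t=4: π = [0.3018, 0.2656, 0.2079, 0.2246]
t=5: π = [0.3022, 0.2657, 0.2077, 0.2244]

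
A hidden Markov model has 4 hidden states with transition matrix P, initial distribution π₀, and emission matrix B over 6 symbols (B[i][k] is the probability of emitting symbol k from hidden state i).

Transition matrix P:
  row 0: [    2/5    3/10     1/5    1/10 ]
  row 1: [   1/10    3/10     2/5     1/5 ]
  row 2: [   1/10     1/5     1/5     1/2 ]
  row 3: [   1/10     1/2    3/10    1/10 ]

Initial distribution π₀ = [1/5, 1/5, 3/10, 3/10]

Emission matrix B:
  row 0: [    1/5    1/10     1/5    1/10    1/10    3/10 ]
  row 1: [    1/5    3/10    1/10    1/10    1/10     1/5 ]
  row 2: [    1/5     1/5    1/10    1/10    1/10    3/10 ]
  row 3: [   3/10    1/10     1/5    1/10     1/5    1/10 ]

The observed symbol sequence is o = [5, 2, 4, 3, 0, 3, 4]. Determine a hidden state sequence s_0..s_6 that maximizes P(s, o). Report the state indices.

path = [2, 3, 1, 2, 3, 2, 3]

t=0: δ = [6.000e-02, 4.000e-02, 9.000e-02, 3.000e-02]  (obs o_0=5)
t=1: δ = [4.800e-03, 1.800e-03, 1.800e-03, 9.000e-03]  ψ = [0, 0, 2, 2]  (obs o_1=2)
t=2: δ = [1.920e-04, 4.500e-04, 2.700e-04, 1.800e-04]  ψ = [0, 3, 3, 2]  (obs o_2=4)
t=3: δ = [7.680e-06, 1.350e-05, 1.800e-05, 1.350e-05]  ψ = [0, 1, 1, 2]  (obs o_3=3)
t=4: δ = [6.144e-07, 1.350e-06, 1.080e-06, 2.700e-06]  ψ = [0, 3, 1, 2]  (obs o_4=0)
t=5: δ = [2.700e-08, 1.350e-07, 8.100e-08, 5.400e-08]  ψ = [3, 3, 3, 2]  (obs o_5=3)
t=6: δ = [1.350e-09, 4.050e-09, 5.400e-09, 8.100e-09]  ψ = [1, 1, 1, 2]  (obs o_6=4)
backtrack: best end state = 3; path = [2, 3, 1, 2, 3, 2, 3]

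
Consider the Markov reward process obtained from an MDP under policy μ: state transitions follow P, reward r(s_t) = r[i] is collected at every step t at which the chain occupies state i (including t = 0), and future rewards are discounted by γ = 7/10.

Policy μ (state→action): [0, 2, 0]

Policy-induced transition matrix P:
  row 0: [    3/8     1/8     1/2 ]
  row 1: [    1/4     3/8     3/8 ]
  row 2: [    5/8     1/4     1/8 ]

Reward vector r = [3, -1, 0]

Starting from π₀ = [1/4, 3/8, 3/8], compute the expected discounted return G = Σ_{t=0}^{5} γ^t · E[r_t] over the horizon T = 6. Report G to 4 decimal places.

t=0: π = [0.2500, 0.3750, 0.3750], E[r] = 0.3750, γ^t·E[r] = 0.375000, running G = 0.375000
t=1: π = [0.4219, 0.2656, 0.3125], E[r] = 1.0000, γ^t·E[r] = 0.700000, running G = 1.075000
t=2: π = [0.4199, 0.2305, 0.3496], E[r] = 1.0293, γ^t·E[r] = 0.504355, running G = 1.579355
t=3: π = [0.4336, 0.2263, 0.3401], E[r] = 1.0745, γ^t·E[r] = 0.368541, running G = 1.947896
t=4: π = [0.4317, 0.2241, 0.3442], E[r] = 1.0711, γ^t·E[r] = 0.257173, running G = 2.205069
t=5: π = [0.4330, 0.2240, 0.3429], E[r] = 1.0751, γ^t·E[r] = 0.180684, running G = 2.385753

G = 2.3858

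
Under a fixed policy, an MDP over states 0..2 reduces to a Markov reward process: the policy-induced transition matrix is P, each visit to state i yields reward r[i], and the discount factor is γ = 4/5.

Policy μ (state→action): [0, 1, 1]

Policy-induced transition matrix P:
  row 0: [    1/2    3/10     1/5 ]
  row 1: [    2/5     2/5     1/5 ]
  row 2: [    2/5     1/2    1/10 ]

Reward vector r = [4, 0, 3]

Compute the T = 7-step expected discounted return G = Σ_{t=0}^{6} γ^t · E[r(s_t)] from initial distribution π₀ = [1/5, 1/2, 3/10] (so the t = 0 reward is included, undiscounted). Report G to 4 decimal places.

t=0: π = [0.2000, 0.5000, 0.3000], E[r] = 1.7000, γ^t·E[r] = 1.700000, running G = 1.700000
t=1: π = [0.4200, 0.4100, 0.1700], E[r] = 2.1900, γ^t·E[r] = 1.752000, running G = 3.452000
t=2: π = [0.4420, 0.3750, 0.1830], E[r] = 2.3170, γ^t·E[r] = 1.482880, running G = 4.934880
t=3: π = [0.4442, 0.3741, 0.1817], E[r] = 2.3219, γ^t·E[r] = 1.188813, running G = 6.123693
t=4: π = [0.4444, 0.3738, 0.1818], E[r] = 2.3232, γ^t·E[r] = 0.951570, running G = 7.075263
t=5: π = [0.4444, 0.3737, 0.1818], E[r] = 2.3232, γ^t·E[r] = 0.761272, running G = 7.836536
t=6: π = [0.4444, 0.3737, 0.1818], E[r] = 2.3232, γ^t·E[r] = 0.609021, running G = 8.445557

G = 8.4456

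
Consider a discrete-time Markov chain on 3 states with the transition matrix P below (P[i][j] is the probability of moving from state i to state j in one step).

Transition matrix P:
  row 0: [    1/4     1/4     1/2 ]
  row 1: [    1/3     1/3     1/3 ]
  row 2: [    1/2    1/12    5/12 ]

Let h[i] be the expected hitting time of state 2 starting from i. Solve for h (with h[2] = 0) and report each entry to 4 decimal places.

h = [2.2000, 2.6000, 0.0000]

First-step conditioning: h[2] = 0; for i ≠ 2, h[i] = 1 + Σ_k P[i][k]·h[k].
  h[0] = 1 + 1/4·h[0] + 1/4·h[1]
  h[1] = 1 + 1/3·h[0] + 1/3·h[1]
Solving the 2×2 linear system over states ≠ 2 gives exactly h = [11/5, 13/5, 0] (h[2] = 0 is the target).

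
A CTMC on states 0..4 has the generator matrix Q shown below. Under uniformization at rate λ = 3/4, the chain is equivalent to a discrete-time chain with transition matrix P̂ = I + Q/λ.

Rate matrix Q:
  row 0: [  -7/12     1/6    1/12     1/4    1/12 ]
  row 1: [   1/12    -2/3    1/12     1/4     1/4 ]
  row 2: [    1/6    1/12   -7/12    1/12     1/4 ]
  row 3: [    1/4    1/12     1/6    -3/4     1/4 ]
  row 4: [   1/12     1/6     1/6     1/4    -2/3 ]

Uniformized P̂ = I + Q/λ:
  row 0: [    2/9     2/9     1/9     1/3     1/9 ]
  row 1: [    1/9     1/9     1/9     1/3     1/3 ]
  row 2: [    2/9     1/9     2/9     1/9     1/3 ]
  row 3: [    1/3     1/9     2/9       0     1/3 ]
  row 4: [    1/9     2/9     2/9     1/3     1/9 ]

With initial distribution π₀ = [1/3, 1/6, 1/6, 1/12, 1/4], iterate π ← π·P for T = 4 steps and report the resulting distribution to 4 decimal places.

π = [0.2034, 0.1592, 0.1819, 0.2183, 0.2372]

t=0: π = [0.3333, 0.1667, 0.1667, 0.0833, 0.2500]
t=1: π = [0.1852, 0.1759, 0.1667, 0.2685, 0.2037]
t=2: π = [0.2099, 0.1543, 0.1821, 0.2068, 0.2469]
t=3: π = [0.2006, 0.1619, 0.1818, 0.2239, 0.2318]
t=4: π = [0.2034, 0.1592, 0.1819, 0.2183, 0.2372]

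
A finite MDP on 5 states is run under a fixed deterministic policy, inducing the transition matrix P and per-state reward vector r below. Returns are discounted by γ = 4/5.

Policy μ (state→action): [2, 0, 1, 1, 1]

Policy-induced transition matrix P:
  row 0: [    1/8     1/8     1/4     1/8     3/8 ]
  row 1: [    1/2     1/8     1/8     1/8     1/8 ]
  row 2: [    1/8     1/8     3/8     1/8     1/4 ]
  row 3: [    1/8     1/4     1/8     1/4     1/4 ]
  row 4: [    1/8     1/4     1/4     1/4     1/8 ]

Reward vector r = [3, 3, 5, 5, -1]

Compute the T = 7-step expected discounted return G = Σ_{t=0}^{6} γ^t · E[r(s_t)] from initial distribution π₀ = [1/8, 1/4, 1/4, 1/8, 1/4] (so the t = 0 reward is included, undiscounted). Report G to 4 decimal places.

G = 11.4265

t=0: π = [0.1250, 0.2500, 0.2500, 0.1250, 0.2500], E[r] = 2.7500, γ^t·E[r] = 2.750000, running G = 2.750000
t=1: π = [0.2188, 0.1719, 0.2344, 0.1719, 0.2031], E[r] = 3.0000, γ^t·E[r] = 2.400000, running G = 5.150000
t=2: π = [0.1895, 0.1719, 0.2363, 0.1719, 0.2305], E[r] = 2.8945, γ^t·E[r] = 1.852500, running G = 7.002500
t=3: π = [0.1895, 0.1753, 0.2366, 0.1753, 0.2234], E[r] = 2.9302, γ^t·E[r] = 1.500250, running G = 8.502750
t=4: π = [0.1907, 0.1748, 0.2357, 0.1748, 0.2238], E[r] = 2.9258, γ^t·E[r] = 1.198400, running G = 9.701150
t=5: π = [0.1906, 0.1748, 0.2358, 0.1748, 0.2240], E[r] = 2.9252, γ^t·E[r] = 0.958518, running G = 10.659668
t=6: π = [0.1906, 0.1749, 0.2358, 0.1749, 0.2240], E[r] = 2.9254, γ^t·E[r] = 0.766869, running G = 11.426536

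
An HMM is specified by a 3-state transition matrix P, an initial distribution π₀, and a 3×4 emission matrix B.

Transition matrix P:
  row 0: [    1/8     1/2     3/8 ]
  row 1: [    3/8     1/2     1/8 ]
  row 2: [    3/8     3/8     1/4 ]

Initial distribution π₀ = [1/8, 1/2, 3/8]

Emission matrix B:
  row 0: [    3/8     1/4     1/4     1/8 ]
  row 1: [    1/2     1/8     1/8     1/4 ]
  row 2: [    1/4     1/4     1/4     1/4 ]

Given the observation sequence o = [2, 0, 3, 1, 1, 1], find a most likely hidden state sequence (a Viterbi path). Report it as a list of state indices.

path = [2, 1, 1, 0, 2, 0]

t=0: δ = [3.125e-02, 6.250e-02, 9.375e-02]  (obs o_0=2)
t=1: δ = [1.318e-02, 1.758e-02, 5.859e-03]  ψ = [2, 2, 2]  (obs o_1=0)
t=2: δ = [8.240e-04, 2.197e-03, 1.236e-03]  ψ = [1, 1, 0]  (obs o_2=3)
t=3: δ = [2.060e-04, 1.373e-04, 7.725e-05]  ψ = [1, 1, 0]  (obs o_3=1)
t=4: δ = [1.287e-05, 1.287e-05, 1.931e-05]  ψ = [1, 0, 0]  (obs o_4=1)
t=5: δ = [1.810e-06, 9.052e-07, 1.207e-06]  ψ = [2, 2, 0]  (obs o_5=1)
backtrack: best end state = 0; path = [2, 1, 1, 0, 2, 0]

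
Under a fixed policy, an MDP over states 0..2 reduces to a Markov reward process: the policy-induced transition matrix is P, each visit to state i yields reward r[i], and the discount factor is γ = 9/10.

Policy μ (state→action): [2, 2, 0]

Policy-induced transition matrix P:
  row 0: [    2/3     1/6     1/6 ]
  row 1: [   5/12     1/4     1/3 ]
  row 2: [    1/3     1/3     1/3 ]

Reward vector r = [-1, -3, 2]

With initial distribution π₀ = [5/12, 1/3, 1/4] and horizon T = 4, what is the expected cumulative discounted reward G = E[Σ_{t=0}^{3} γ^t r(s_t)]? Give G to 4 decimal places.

t=0: π = [0.4167, 0.3333, 0.2500], E[r] = -0.9167, γ^t·E[r] = -0.916667, running G = -0.916667
t=1: π = [0.5000, 0.2361, 0.2639], E[r] = -0.6806, γ^t·E[r] = -0.612500, running G = -1.529167
t=2: π = [0.5197, 0.2303, 0.2500], E[r] = -0.7106, γ^t·E[r] = -0.575625, running G = -2.104792
t=3: π = [0.5258, 0.2275, 0.2467], E[r] = -0.7149, γ^t·E[r] = -0.521156, running G = -2.625948

G = -2.6259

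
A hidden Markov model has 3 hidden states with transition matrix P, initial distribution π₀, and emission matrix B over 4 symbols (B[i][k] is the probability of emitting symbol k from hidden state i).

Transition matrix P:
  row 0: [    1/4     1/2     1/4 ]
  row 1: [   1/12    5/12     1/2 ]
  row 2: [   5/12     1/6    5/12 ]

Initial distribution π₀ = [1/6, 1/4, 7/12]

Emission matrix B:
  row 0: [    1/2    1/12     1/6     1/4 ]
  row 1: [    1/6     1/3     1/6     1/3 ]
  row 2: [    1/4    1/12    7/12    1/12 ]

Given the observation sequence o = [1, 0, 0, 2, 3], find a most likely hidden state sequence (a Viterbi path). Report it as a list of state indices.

t=0: δ = [1.389e-02, 8.333e-02, 4.861e-02]  (obs o_0=1)
t=1: δ = [1.013e-02, 5.787e-03, 1.042e-02]  ψ = [2, 1, 1]  (obs o_1=0)
t=2: δ = [2.170e-03, 8.439e-04, 1.085e-03]  ψ = [2, 0, 2]  (obs o_2=0)
t=3: δ = [9.042e-05, 1.808e-04, 3.165e-04]  ψ = [0, 0, 0]  (obs o_3=2)
t=4: δ = [3.297e-05, 2.512e-05, 1.099e-05]  ψ = [2, 1, 2]  (obs o_4=3)
backtrack: best end state = 0; path = [1, 2, 0, 2, 0]

path = [1, 2, 0, 2, 0]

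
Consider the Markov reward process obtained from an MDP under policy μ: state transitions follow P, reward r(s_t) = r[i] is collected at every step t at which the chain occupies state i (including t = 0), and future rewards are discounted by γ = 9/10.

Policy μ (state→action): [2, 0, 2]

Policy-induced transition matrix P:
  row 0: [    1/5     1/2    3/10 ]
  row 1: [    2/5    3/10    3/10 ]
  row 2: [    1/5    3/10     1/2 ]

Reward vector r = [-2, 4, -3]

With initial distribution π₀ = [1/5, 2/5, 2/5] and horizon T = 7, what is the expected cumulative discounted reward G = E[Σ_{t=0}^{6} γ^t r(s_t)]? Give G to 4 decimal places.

t=0: π = [0.2000, 0.4000, 0.4000], E[r] = 0.0000, γ^t·E[r] = 0.000000, running G = 0.000000
t=1: π = [0.2800, 0.3400, 0.3800], E[r] = -0.3400, γ^t·E[r] = -0.306000, running G = -0.306000
t=2: π = [0.2680, 0.3560, 0.3760], E[r] = -0.2400, γ^t·E[r] = -0.194400, running G = -0.500400
t=3: π = [0.2712, 0.3536, 0.3752], E[r] = -0.2536, γ^t·E[r] = -0.184874, running G = -0.685274
t=4: π = [0.2707, 0.3542, 0.3750], E[r] = -0.2496, γ^t·E[r] = -0.163763, running G = -0.849037
t=5: π = [0.2708, 0.3541, 0.3750], E[r] = -0.2501, γ^t·E[r] = -0.147708, running G = -0.996744
t=6: π = [0.2708, 0.3542, 0.3750], E[r] = -0.2500, γ^t·E[r] = -0.132852, running G = -1.129596

G = -1.1296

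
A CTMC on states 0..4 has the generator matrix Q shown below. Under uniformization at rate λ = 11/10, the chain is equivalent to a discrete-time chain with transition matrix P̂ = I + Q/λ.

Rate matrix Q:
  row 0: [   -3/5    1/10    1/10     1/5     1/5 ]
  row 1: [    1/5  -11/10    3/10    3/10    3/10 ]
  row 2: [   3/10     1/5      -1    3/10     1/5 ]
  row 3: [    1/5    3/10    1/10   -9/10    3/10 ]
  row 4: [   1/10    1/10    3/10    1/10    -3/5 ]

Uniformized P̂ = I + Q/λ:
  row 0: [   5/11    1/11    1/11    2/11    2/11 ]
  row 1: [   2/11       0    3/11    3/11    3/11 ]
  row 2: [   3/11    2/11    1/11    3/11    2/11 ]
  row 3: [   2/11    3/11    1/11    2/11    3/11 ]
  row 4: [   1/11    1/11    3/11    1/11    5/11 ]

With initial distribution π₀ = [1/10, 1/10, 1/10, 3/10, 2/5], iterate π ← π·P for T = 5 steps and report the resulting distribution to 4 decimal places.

π = [0.2344, 0.1277, 0.1667, 0.1823, 0.2889]

t=0: π = [0.1000, 0.1000, 0.1000, 0.3000, 0.4000]
t=1: π = [0.1818, 0.1455, 0.1818, 0.1636, 0.3273]
t=2: π = [0.2182, 0.1240, 0.1769, 0.1818, 0.2992]
t=3: π = [0.2302, 0.1288, 0.1678, 0.1820, 0.2912]
t=4: π = [0.2334, 0.1275, 0.1673, 0.1823, 0.2895]
t=5: π = [0.2344, 0.1277, 0.1667, 0.1823, 0.2889]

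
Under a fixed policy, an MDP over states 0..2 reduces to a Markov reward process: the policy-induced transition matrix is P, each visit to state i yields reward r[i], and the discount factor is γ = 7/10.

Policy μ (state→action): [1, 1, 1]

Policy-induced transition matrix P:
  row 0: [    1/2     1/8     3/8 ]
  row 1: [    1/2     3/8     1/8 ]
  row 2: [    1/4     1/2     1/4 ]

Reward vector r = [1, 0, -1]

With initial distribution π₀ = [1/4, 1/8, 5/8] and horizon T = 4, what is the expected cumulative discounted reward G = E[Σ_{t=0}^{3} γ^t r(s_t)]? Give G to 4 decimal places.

t=0: π = [0.2500, 0.1250, 0.6250], E[r] = -0.3750, γ^t·E[r] = -0.375000, running G = -0.375000
t=1: π = [0.3438, 0.3906, 0.2656], E[r] = 0.0781, γ^t·E[r] = 0.054688, running G = -0.320313
t=2: π = [0.4336, 0.3223, 0.2441], E[r] = 0.1895, γ^t·E[r] = 0.092832, running G = -0.227480
t=3: π = [0.4390, 0.2971, 0.2639], E[r] = 0.1750, γ^t·E[r] = 0.060042, running G = -0.167439

G = -0.1674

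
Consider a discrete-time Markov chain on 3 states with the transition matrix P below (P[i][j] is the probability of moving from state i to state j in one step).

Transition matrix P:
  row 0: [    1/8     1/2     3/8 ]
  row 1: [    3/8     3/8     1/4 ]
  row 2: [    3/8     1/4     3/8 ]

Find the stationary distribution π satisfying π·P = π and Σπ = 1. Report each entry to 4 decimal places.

π = [0.3000, 0.3714, 0.3286]

Balance equations π_j = Σ_i π_i·P[i][j]:
  π_0 = 1/8·π_0 + 3/8·π_1 + 3/8·π_2
  π_1 = 1/2·π_0 + 3/8·π_1 + 1/4·π_2
  normalize: π_0 + π_1 + π_2 = 1
Solving the linear system gives exactly π = [3/10, 13/35, 23/70].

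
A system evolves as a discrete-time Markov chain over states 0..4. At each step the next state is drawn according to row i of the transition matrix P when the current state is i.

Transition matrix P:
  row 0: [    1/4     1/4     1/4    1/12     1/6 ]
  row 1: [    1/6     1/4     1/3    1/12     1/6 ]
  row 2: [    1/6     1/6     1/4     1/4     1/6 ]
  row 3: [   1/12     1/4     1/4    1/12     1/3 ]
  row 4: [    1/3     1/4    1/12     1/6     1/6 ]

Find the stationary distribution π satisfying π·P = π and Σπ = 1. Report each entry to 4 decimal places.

π = [0.2037, 0.2302, 0.2376, 0.1387, 0.1898]

Balance equations π_j = Σ_i π_i·P[i][j]:
  π_0 = 1/4·π_0 + 1/6·π_1 + 1/6·π_2 + 1/12·π_3 + 1/3·π_4
  π_1 = 1/4·π_0 + 1/4·π_1 + 1/6·π_2 + 1/4·π_3 + 1/4·π_4
  π_2 = 1/4·π_0 + 1/3·π_1 + 1/4·π_2 + 1/4·π_3 + 1/12·π_4
  π_3 = 1/12·π_0 + 1/12·π_1 + 1/4·π_2 + 1/12·π_3 + 1/6·π_4
  normalize: π_0 + π_1 + π_2 + π_3 + π_4 = 1
Solving the linear system gives exactly π = [2107/10343, 2381/10343, 2457/10343, 1435/10343, 1963/10343].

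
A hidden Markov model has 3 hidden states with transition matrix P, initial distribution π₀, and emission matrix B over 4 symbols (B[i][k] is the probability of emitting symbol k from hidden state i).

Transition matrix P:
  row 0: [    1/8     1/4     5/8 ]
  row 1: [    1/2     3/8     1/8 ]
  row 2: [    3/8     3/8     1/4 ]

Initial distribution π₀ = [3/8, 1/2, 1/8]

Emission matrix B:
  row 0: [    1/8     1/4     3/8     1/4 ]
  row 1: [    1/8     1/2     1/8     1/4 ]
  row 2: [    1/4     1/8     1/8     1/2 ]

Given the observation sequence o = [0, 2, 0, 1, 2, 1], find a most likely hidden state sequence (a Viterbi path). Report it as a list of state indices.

path = [1, 0, 2, 1, 0, 1]

t=0: δ = [4.688e-02, 6.250e-02, 3.125e-02]  (obs o_0=0)
t=1: δ = [1.172e-02, 2.930e-03, 3.662e-03]  ψ = [1, 1, 0]  (obs o_1=2)
t=2: δ = [1.831e-04, 3.662e-04, 1.831e-03]  ψ = [0, 0, 0]  (obs o_2=0)
t=3: δ = [1.717e-04, 3.433e-04, 5.722e-05]  ψ = [2, 2, 2]  (obs o_3=1)
t=4: δ = [6.437e-05, 1.609e-05, 1.341e-05]  ψ = [1, 1, 0]  (obs o_4=2)
t=5: δ = [2.012e-06, 8.047e-06, 5.029e-06]  ψ = [0, 0, 0]  (obs o_5=1)
backtrack: best end state = 1; path = [1, 0, 2, 1, 0, 1]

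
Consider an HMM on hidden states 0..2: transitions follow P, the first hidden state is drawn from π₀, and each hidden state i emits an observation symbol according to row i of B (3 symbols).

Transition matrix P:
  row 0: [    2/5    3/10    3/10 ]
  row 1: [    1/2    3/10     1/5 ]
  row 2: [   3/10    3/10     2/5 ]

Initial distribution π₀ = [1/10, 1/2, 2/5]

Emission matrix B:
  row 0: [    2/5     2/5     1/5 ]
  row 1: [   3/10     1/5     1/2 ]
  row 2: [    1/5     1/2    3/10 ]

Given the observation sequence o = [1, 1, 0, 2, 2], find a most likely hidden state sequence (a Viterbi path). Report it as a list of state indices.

t=0: δ = [4.000e-02, 1.000e-01, 2.000e-01]  (obs o_0=1)
t=1: δ = [2.400e-02, 1.200e-02, 4.000e-02]  ψ = [2, 2, 2]  (obs o_1=1)
t=2: δ = [4.800e-03, 3.600e-03, 3.200e-03]  ψ = [2, 2, 2]  (obs o_2=0)
t=3: δ = [3.840e-04, 7.200e-04, 4.320e-04]  ψ = [0, 0, 0]  (obs o_3=2)
t=4: δ = [7.200e-05, 1.080e-04, 5.184e-05]  ψ = [1, 1, 2]  (obs o_4=2)
backtrack: best end state = 1; path = [2, 2, 0, 1, 1]

path = [2, 2, 0, 1, 1]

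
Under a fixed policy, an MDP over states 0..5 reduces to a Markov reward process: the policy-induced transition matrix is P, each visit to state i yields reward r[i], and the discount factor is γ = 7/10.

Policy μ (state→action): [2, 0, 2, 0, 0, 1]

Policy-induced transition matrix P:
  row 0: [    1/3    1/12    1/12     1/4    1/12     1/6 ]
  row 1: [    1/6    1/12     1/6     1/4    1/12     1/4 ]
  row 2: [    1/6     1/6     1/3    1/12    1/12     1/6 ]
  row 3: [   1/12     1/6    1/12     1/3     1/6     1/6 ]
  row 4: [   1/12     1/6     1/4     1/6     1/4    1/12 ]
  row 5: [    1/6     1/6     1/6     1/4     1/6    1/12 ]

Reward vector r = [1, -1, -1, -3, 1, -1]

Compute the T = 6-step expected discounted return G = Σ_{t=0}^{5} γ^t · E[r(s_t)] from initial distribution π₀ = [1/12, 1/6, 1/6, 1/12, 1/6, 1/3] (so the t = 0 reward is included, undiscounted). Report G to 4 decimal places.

G = -2.2951

t=0: π = [0.0833, 0.1667, 0.1667, 0.0833, 0.1667, 0.3333], E[r] = -0.6667, γ^t·E[r] = -0.666667, running G = -0.666667
t=1: π = [0.1597, 0.1458, 0.1944, 0.2153, 0.1458, 0.1389], E[r] = -0.8194, γ^t·E[r] = -0.573611, running G = -1.240278
t=2: π = [0.1632, 0.1412, 0.1800, 0.2234, 0.1372, 0.1551], E[r] = -0.8461, γ^t·E[r] = -0.414572, running G = -1.654850
t=3: π = [0.1638, 0.1413, 0.1759, 0.2272, 0.1377, 0.1541], E[r] = -0.8513, γ^t·E[r] = -0.291987, running G = -1.946836
t=4: π = [0.1636, 0.1412, 0.1749, 0.2281, 0.1381, 0.1541], E[r] = -0.8530, γ^t·E[r] = -0.204815, running G = -2.151651
t=5: π = [0.1634, 0.1413, 0.1747, 0.2284, 0.1382, 0.1541], E[r] = -0.8535, γ^t·E[r] = -0.143449, running G = -2.295100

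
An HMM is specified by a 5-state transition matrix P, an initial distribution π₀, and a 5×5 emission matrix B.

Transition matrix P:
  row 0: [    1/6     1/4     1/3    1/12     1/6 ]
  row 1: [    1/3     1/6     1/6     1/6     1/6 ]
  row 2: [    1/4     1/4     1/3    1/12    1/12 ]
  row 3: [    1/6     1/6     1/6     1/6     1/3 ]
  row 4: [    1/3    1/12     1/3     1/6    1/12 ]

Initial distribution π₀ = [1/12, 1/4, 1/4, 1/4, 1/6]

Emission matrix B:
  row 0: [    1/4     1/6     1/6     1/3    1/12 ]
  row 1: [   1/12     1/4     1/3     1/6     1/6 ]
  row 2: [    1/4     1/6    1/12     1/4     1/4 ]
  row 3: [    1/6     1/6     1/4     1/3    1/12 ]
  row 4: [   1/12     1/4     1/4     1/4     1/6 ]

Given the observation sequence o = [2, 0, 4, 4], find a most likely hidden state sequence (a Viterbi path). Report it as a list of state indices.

t=0: δ = [1.389e-02, 8.333e-02, 2.083e-02, 6.250e-02, 4.167e-02]  (obs o_0=2)
t=1: δ = [6.944e-03, 1.157e-03, 3.472e-03, 2.315e-03, 1.736e-03]  ψ = [1, 1, 1, 1, 3]  (obs o_1=0)
t=2: δ = [9.645e-05, 2.894e-04, 5.787e-04, 4.823e-05, 1.929e-04]  ψ = [0, 0, 0, 0, 0]  (obs o_2=4)
t=3: δ = [1.206e-05, 2.411e-05, 4.823e-05, 4.019e-06, 8.038e-06]  ψ = [2, 2, 2, 1, 1]  (obs o_3=4)
backtrack: best end state = 2; path = [1, 0, 2, 2]

path = [1, 0, 2, 2]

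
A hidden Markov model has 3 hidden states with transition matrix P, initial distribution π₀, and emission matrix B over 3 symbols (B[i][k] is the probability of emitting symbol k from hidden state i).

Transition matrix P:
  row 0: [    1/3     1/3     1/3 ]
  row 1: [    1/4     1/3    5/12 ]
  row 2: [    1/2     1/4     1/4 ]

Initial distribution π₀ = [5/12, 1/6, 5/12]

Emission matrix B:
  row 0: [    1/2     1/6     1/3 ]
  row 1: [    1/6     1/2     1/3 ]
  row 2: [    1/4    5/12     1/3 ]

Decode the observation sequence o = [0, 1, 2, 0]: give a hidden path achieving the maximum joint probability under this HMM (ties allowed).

path = [0, 1, 2, 0]

t=0: δ = [2.083e-01, 2.778e-02, 1.042e-01]  (obs o_0=0)
t=1: δ = [1.157e-02, 3.472e-02, 2.894e-02]  ψ = [0, 0, 0]  (obs o_1=1)
t=2: δ = [4.823e-03, 3.858e-03, 4.823e-03]  ψ = [2, 1, 1]  (obs o_2=2)
t=3: δ = [1.206e-03, 2.679e-04, 4.019e-04]  ψ = [2, 0, 0]  (obs o_3=0)
backtrack: best end state = 0; path = [0, 1, 2, 0]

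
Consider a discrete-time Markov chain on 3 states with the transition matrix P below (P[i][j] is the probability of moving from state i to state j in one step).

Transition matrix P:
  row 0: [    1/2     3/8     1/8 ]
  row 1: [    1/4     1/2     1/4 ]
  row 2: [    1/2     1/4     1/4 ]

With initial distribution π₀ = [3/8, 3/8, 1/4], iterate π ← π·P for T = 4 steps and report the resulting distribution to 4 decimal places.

π = [0.4000, 0.4000, 0.2000]

t=0: π = [0.3750, 0.3750, 0.2500]
t=1: π = [0.4063, 0.3906, 0.2031]
t=2: π = [0.4023, 0.3984, 0.1992]
t=3: π = [0.4004, 0.3999, 0.1997]
t=4: π = [0.4000, 0.4000, 0.2000]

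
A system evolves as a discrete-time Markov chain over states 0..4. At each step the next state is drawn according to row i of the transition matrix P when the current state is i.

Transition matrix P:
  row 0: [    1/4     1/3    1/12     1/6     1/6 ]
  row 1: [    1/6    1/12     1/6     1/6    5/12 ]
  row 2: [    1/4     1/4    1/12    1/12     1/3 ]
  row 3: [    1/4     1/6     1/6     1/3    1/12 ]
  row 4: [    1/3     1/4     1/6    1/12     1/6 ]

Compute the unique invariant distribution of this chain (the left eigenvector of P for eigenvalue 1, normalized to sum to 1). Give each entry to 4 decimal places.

π = [0.2508, 0.2205, 0.1346, 0.1635, 0.2306]

Balance equations π_j = Σ_i π_i·P[i][j]:
  π_0 = 1/4·π_0 + 1/6·π_1 + 1/4·π_2 + 1/4·π_3 + 1/3·π_4
  π_1 = 1/3·π_0 + 1/12·π_1 + 1/4·π_2 + 1/6·π_3 + 1/4·π_4
  π_2 = 1/12·π_0 + 1/6·π_1 + 1/12·π_2 + 1/6·π_3 + 1/6·π_4
  π_3 = 1/6·π_0 + 1/6·π_1 + 1/12·π_2 + 1/3·π_3 + 1/12·π_4
  normalize: π_0 + π_1 + π_2 + π_3 + π_4 = 1
Solving the linear system gives exactly π = [5453/21739, 4794/21739, 2925/21739, 3554/21739, 5013/21739].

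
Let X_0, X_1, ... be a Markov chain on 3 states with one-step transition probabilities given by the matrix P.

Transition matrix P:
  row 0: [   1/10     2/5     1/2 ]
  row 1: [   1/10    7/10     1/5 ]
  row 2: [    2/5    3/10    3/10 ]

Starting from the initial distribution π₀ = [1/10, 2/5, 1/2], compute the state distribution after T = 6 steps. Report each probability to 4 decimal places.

t=0: π = [0.1000, 0.4000, 0.5000]
t=1: π = [0.2500, 0.4700, 0.2800]
t=2: π = [0.1840, 0.5130, 0.3030]
t=3: π = [0.1909, 0.5236, 0.2855]
t=4: π = [0.1857, 0.5285, 0.2858]
t=5: π = [0.1857, 0.5300, 0.2843]
t=6: π = [0.1853, 0.5306, 0.2842]

π = [0.1853, 0.5306, 0.2842]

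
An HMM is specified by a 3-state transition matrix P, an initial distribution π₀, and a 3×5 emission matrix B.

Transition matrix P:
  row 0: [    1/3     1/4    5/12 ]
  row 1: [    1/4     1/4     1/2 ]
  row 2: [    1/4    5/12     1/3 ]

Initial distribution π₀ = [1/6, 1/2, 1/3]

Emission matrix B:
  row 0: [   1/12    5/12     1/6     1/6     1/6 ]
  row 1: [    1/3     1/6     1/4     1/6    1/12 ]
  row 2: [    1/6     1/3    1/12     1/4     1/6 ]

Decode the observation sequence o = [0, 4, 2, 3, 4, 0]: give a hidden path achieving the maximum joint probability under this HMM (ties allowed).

t=0: δ = [1.389e-02, 1.667e-01, 5.556e-02]  (obs o_0=0)
t=1: δ = [6.944e-03, 3.472e-03, 1.389e-02]  ψ = [1, 1, 1]  (obs o_1=4)
t=2: δ = [5.787e-04, 1.447e-03, 3.858e-04]  ψ = [2, 2, 2]  (obs o_2=2)
t=3: δ = [6.028e-05, 6.028e-05, 1.808e-04]  ψ = [1, 1, 1]  (obs o_3=3)
t=4: δ = [7.535e-06, 6.279e-06, 1.005e-05]  ψ = [2, 2, 2]  (obs o_4=4)
t=5: δ = [2.093e-07, 1.395e-06, 5.582e-07]  ψ = [0, 2, 2]  (obs o_5=0)
backtrack: best end state = 1; path = [1, 2, 1, 2, 2, 1]

path = [1, 2, 1, 2, 2, 1]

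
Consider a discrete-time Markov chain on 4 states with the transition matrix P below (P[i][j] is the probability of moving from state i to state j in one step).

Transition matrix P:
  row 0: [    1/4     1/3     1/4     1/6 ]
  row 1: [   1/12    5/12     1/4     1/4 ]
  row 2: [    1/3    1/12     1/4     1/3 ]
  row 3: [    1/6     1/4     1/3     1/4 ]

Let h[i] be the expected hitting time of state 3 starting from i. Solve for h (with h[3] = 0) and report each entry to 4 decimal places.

First-step conditioning: h[3] = 0; for i ≠ 3, h[i] = 1 + Σ_k P[i][k]·h[k].
  h[0] = 1 + 1/4·h[0] + 1/3·h[1] + 1/4·h[2]
  h[1] = 1 + 1/12·h[0] + 5/12·h[1] + 1/4·h[2]
  h[2] = 1 + 1/3·h[0] + 1/12·h[1] + 1/4·h[2]
Solving the 3×3 linear system over states ≠ 3 gives exactly h = [176/41, 160/41, 452/123, 0] (h[3] = 0 is the target).

h = [4.2927, 3.9024, 3.6748, 0.0000]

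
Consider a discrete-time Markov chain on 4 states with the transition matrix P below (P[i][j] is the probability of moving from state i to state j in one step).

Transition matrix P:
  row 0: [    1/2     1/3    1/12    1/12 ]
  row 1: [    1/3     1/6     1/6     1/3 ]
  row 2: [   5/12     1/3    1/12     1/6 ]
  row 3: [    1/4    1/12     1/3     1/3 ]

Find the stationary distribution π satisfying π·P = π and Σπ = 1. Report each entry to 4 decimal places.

π = [0.3947, 0.2410, 0.1556, 0.2087]

Balance equations π_j = Σ_i π_i·P[i][j]:
  π_0 = 1/2·π_0 + 1/3·π_1 + 5/12·π_2 + 1/4·π_3
  π_1 = 1/3·π_0 + 1/6·π_1 + 1/3·π_2 + 1/12·π_3
  π_2 = 1/12·π_0 + 1/6·π_1 + 1/12·π_2 + 1/3·π_3
  normalize: π_0 + π_1 + π_2 + π_3 = 1
Solving the linear system gives exactly π = [208/527, 127/527, 82/527, 110/527].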